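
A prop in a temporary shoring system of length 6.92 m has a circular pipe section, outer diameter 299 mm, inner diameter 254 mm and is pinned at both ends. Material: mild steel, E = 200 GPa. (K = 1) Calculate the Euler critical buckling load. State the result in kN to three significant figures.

P_cr ≈ 7750 kN

d_o = 299 mm, d_i = 254 mm
I = π(d_o⁴ − d_i⁴)/64 = π(299⁴ − 254.0⁴)/64 = 1.880×10^8 mm⁴
I = 1.880×10^8 mm⁴ = 1.880×10^-4 m⁴
Effective length L_e = K·L = 1 × 6.92 = 6.920 m
P_cr = π²EI / L_e² = π² × 200×10⁹ × 1.880×10^-4 / 6.920² = 7.750×10^6 N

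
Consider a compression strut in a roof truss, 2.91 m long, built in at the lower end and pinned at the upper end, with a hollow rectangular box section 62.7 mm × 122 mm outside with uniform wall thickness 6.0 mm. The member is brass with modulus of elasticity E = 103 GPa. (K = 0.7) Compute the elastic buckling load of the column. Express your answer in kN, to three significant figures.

Inner dimensions: h_i = 122 − 2×6.0 = 110.0 mm, b_i = 62.7 − 2×6.0 = 50.70 mm
Weak-axis I_min = (h_o·b_o³ − h_i·b_i³)/12 with b_o = 62.7, b_i = 50.70 mm (shorter outer/inner sides).
I_min = (122×62.7³ − 110.0×50.70³)/12 = 1.311×10^6 mm⁴
I = 1.311×10^6 mm⁴ = 1.311×10^-6 m⁴
Effective length L_e = K·L = 0.7 × 2.91 = 2.037 m
P_cr = π²EI / L_e² = π² × 103×10⁹ × 1.311×10^-6 / 2.037² = 3.213×10^5 N

P_cr ≈ 321 kN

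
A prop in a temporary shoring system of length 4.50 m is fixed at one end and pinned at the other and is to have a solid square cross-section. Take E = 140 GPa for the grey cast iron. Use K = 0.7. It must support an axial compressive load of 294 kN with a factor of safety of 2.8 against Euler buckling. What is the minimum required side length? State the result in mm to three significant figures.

Required P_cr = n·P = 2.8 × 294 = 823.2 kN
L_e = K·L = 0.7 × 4.50 = 3.150 m
Required I = P_cr·L_e²/(π²E) = 8.232×10^5 × 3.150² / (π² × 1.40×10^11) = 5.912×10^-6 m⁴
I_req = 5.912×10^6 mm⁴
Solid square: I = a⁴/12  ⇒  a = (12I)^(1/4) = (12×5.912×10^6)^(1/4) = 91.8 mm

a ≈ 91.8 mm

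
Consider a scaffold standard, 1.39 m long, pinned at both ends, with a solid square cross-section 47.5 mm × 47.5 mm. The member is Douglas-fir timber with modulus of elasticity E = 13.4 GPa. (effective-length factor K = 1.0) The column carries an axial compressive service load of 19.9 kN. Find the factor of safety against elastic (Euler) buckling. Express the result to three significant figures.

n ≈ 1.46

I = a⁴/12 = 47.5⁴/12 = 4.242×10^5 mm⁴
I = 4.242×10^5 mm⁴ = 4.242×10^-7 m⁴
Effective length L_e = K·L = 1 × 1.39 = 1.390 m
P_cr = π²EI / L_e² = π² × 13.4×10⁹ × 4.242×10^-7 / 1.390² = 2.904×10^4 N
Factor of safety n = P_cr / P = 29.038 / 19.9 = 1.46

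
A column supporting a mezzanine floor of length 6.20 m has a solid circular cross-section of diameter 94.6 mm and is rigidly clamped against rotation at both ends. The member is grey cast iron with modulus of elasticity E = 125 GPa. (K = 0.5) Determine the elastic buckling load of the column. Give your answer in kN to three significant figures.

P_cr ≈ 505 kN

I = πd⁴/64 = π×94.6⁴/64 = 3.931×10^6 mm⁴
I = 3.931×10^6 mm⁴ = 3.931×10^-6 m⁴
Effective length L_e = K·L = 0.5 × 6.20 = 3.100 m
P_cr = π²EI / L_e² = π² × 125×10⁹ × 3.931×10^-6 / 3.100² = 5.047×10^5 N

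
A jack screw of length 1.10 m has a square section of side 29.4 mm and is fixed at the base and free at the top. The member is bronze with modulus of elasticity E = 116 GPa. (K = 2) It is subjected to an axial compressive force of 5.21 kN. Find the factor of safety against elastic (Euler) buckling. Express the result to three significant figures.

n ≈ 2.83

I = a⁴/12 = 29.4⁴/12 = 6.226×10^4 mm⁴
I = 6.226×10^4 mm⁴ = 6.226×10^-8 m⁴
Effective length L_e = K·L = 2 × 1.10 = 2.200 m
P_cr = π²EI / L_e² = π² × 116×10⁹ × 6.226×10^-8 / 2.200² = 1.473×10^4 N
Factor of safety n = P_cr / P = 14.727 / 5.21 = 2.83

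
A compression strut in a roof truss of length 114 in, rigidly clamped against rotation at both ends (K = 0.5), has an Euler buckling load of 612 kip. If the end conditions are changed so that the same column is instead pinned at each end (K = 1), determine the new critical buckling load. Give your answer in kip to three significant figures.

P_cr ≈ 153 kip

P_cr ∝ 1/K², so P_cr,new = P_cr,old × (K_old/K_new)² = 612 × (0.5/1)²
= 612 × 0.2500 = 153 kip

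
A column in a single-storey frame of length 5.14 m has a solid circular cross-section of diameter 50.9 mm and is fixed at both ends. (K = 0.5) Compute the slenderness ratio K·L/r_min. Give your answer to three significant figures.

λ ≈ 202

For a solid circle r = d/4 = 50.9/4 = 12.72 mm
L_e = K·L = 0.5 × 5.14 m = 2.570 m = 2570.0 mm
λ = L_e / r_min = 2570.0 / 12.72 = 202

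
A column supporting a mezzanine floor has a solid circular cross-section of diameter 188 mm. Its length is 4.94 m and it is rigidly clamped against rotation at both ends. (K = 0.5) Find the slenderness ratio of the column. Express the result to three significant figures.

λ ≈ 52.6

For a solid circle r = d/4 = 188/4 = 47.00 mm
L_e = K·L = 0.5 × 4.94 m = 2.470 m = 2470.0 mm
λ = L_e / r_min = 2470.0 / 47.00 = 52.6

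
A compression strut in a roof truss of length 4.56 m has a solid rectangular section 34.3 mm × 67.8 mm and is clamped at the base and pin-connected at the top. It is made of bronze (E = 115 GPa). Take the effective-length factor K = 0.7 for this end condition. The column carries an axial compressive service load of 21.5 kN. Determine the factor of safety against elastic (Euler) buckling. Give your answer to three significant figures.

Buckling occurs about the weak axis: I_min = h·b³/12 with b = 34.3 mm (the shorter side).
I_min = 67.8×34.3³/12 = 2.280×10^5 mm⁴
I = 2.280×10^5 mm⁴ = 2.280×10^-7 m⁴
Effective length L_e = K·L = 0.7 × 4.56 = 3.192 m
P_cr = π²EI / L_e² = π² × 115×10⁹ × 2.280×10^-7 / 3.192² = 2.540×10^4 N
Factor of safety n = P_cr / P = 25.398 / 21.5 = 1.18

n ≈ 1.18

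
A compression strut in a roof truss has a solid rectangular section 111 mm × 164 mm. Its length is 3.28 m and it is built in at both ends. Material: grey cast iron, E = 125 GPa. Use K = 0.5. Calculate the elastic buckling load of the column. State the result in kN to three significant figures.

P_cr ≈ 8570 kN

Buckling occurs about the weak axis: I_min = h·b³/12 with b = 111 mm (the shorter side).
I_min = 164×111³/12 = 1.869×10^7 mm⁴
I = 1.869×10^7 mm⁴ = 1.869×10^-5 m⁴
Effective length L_e = K·L = 0.5 × 3.28 = 1.640 m
P_cr = π²EI / L_e² = π² × 125×10⁹ × 1.869×10^-5 / 1.640² = 8.573×10^6 N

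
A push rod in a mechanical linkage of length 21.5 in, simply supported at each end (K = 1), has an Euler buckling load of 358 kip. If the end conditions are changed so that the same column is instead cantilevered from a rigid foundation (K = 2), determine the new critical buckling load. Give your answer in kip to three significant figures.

P_cr ≈ 89.5 kip

P_cr ∝ 1/K², so P_cr,new = P_cr,old × (K_old/K_new)² = 358 × (1/2)²
= 358 × 0.2500 = 89.5 kip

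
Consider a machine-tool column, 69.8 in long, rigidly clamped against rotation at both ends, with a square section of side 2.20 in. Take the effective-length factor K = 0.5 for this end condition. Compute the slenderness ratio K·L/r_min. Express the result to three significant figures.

λ ≈ 55.0

I = a⁴/12 = 2.20⁴/12 = 1.952 in⁴
A = 4.840 in²;  r_min = √(I/A) = √(1.952/4.840) = 0.6351 in
L_e = K·L = 0.5 × 69.8 = 34.90 in
λ = L_e / r_min = 34.900 / 0.6351 = 55.0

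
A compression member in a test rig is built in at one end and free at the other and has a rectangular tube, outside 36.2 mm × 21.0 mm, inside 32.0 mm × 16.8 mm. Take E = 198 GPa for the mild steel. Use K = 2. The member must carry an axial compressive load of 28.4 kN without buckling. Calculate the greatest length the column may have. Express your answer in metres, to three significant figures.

L_max ≈ 0.513 m

Weak-axis I_min = (h_o·b_o³ − h_i·b_i³)/12 with b_o = 21.0, b_i = 16.80 mm (shorter outer/inner sides).
I_min = (36.2×21.0³ − 32.00×16.80³)/12 = 1.529×10^4 mm⁴
I = 1.529×10^-8 m⁴
At the buckling limit P_cr = P = 2.840×10^4 N
From P_cr = π²EI/(K·L)²:  L = (1/K)·√(π²EI/P_cr) = (1/2)·√(π²×1.98×10^11×1.529×10^-8/2.840×10^4)
L = 0.513 m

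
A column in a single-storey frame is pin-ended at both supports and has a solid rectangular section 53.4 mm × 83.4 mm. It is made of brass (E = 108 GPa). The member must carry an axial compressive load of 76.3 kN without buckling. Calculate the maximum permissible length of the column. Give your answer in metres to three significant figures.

Buckling occurs about the weak axis: I_min = h·b³/12 with b = 53.4 mm (the shorter side).
I_min = 83.4×53.4³/12 = 1.058×10^6 mm⁴
I = 1.058×10^-6 m⁴
At the buckling limit P_cr = P = 7.630×10^4 N
From P_cr = π²EI/(K·L)²:  L = (1/K)·√(π²EI/P_cr) = (1/1)·√(π²×1.08×10^11×1.058×10^-6/7.630×10^4)
L = 3.85 m

L_max ≈ 3.85 m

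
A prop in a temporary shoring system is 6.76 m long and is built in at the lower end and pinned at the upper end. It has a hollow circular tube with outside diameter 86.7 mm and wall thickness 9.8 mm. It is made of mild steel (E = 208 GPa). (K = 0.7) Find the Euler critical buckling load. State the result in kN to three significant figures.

P_cr ≈ 163 kN

Inner diameter d_i = 86.7 − 2×9.8 = 67.10 mm
I = π(d_o⁴ − d_i⁴)/64 = π(86.7⁴ − 67.10⁴)/64 = 1.779×10^6 mm⁴
I = 1.779×10^6 mm⁴ = 1.779×10^-6 m⁴
Effective length L_e = K·L = 0.7 × 6.76 = 4.732 m
P_cr = π²EI / L_e² = π² × 208×10⁹ × 1.779×10^-6 / 4.732² = 1.631×10^5 N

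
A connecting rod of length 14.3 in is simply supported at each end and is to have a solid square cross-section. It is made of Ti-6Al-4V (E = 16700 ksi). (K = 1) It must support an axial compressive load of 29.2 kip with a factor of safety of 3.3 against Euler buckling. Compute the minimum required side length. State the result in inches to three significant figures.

a ≈ 1.09 in

Required P_cr = n·P = 3.3 × 29.2 = 96.36 kip
L_e = K·L = 1 × 14.3 = 14.30 in
Required I = P_cr·L_e²/(π²E) = 9.636×10^4 × 14.30² / (π² × 1.67×10^7) = 0.1196 in⁴
Solid square: I = a⁴/12  ⇒  a = (12I)^(1/4) = (12×0.1196)^(1/4) = 1.09 in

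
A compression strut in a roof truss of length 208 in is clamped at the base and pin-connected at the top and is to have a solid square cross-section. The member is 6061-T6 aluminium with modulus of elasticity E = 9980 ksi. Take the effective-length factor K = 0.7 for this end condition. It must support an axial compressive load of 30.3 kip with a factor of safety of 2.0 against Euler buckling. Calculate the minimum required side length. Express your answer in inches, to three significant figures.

a ≈ 3.54 in

Required P_cr = n·P = 2.0 × 30.3 = 60.60 kip
L_e = K·L = 0.7 × 208 = 145.6 in
Required I = P_cr·L_e²/(π²E) = 6.060×10^4 × 145.6² / (π² × 9.98×10^6) = 13.04 in⁴
Solid square: I = a⁴/12  ⇒  a = (12I)^(1/4) = (12×13.04)^(1/4) = 3.54 in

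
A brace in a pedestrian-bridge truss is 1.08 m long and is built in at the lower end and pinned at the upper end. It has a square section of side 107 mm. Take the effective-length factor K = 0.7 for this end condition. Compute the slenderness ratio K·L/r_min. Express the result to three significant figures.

I = a⁴/12 = 107⁴/12 = 1.092×10^7 mm⁴
A = 1.145×10^4 mm²;  r_min = √(I/A) = √(1.092×10^7/1.145×10^4) = 30.89 mm
L_e = K·L = 0.7 × 1.08 m = 0.7560 m = 756.00 mm
λ = L_e / r_min = 756.00 / 30.89 = 24.5

λ ≈ 24.5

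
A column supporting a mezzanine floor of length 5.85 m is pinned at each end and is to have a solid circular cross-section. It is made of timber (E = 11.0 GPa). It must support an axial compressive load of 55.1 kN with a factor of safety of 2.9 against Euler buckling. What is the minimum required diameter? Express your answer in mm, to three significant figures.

Required P_cr = n·P = 2.9 × 55.1 = 159.8 kN
L_e = K·L = 1 × 5.85 = 5.850 m
Required I = P_cr·L_e²/(π²E) = 1.598×10^5 × 5.850² / (π² × 1.10×10^10) = 5.037×10^-5 m⁴
I_req = 5.037×10^7 mm⁴
Solid circle: I = πd⁴/64  ⇒  d = (64I/π)^(1/4) = (64×5.037×10^7/π)^(1/4) = 179 mm

d ≈ 179 mm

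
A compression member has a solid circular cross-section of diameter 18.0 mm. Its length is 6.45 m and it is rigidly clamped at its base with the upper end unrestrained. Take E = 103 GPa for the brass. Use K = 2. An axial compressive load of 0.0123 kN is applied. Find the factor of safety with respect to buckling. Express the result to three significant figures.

n ≈ 2.56

I = πd⁴/64 = π×18.0⁴/64 = 5.153×10^3 mm⁴
I = 5.153×10^3 mm⁴ = 5.153×10^-9 m⁴
Effective length L_e = K·L = 2 × 6.45 = 12.90 m
P_cr = π²EI / L_e² = π² × 103×10⁹ × 5.153×10^-9 / 12.90² = 31.48 N
Factor of safety n = P_cr / P = 0.031479 / 0.0123 = 2.56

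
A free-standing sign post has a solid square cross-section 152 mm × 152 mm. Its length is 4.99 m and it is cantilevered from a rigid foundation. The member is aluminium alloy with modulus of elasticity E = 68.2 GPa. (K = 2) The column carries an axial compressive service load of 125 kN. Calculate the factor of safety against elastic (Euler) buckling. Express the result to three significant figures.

n ≈ 2.40

I = a⁴/12 = 152⁴/12 = 4.448×10^7 mm⁴
I = 4.448×10^7 mm⁴ = 4.448×10^-5 m⁴
Effective length L_e = K·L = 2 × 4.99 = 9.980 m
P_cr = π²EI / L_e² = π² × 68.2×10⁹ × 4.448×10^-5 / 9.980² = 3.006×10^5 N
Factor of safety n = P_cr / P = 300.62 / 125 = 2.40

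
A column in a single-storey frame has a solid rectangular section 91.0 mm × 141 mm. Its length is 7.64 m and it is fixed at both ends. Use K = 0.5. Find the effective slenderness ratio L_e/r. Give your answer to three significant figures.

For a rectangle r_min = b/√12 = 91.0/√12 = 26.27 mm
L_e = K·L = 0.5 × 7.64 m = 3.820 m = 3820.0 mm
λ = L_e / r_min = 3820.0 / 26.27 = 145

λ ≈ 145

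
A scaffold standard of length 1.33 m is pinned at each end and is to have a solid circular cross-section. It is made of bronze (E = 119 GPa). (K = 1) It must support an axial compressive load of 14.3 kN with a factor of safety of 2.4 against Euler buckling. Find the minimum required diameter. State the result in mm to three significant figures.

d ≈ 32.0 mm

Required P_cr = n·P = 2.4 × 14.3 = 34.32 kN
L_e = K·L = 1 × 1.33 = 1.330 m
Required I = P_cr·L_e²/(π²E) = 3.432×10^4 × 1.330² / (π² × 1.19×10^11) = 5.169×10^-8 m⁴
I_req = 5.169×10^4 mm⁴
Solid circle: I = πd⁴/64  ⇒  d = (64I/π)^(1/4) = (64×5.169×10^4/π)^(1/4) = 32.0 mm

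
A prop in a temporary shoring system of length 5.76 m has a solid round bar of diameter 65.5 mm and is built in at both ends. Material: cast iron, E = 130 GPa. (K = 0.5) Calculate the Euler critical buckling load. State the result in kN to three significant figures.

I = πd⁴/64 = π×65.5⁴/64 = 9.035×10^5 mm⁴
I = 9.035×10^5 mm⁴ = 9.035×10^-7 m⁴
Effective length L_e = K·L = 0.5 × 5.76 = 2.880 m
P_cr = π²EI / L_e² = π² × 130×10⁹ × 9.035×10^-7 / 2.880² = 1.398×10^5 N

P_cr ≈ 140 kN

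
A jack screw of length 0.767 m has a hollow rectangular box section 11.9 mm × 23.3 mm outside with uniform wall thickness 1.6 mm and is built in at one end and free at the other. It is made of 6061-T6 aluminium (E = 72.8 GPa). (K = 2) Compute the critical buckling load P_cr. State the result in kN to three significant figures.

P_cr ≈ 0.662 kN

Inner dimensions: h_i = 23.3 − 2×1.6 = 20.10 mm, b_i = 11.9 − 2×1.6 = 8.700 mm
Weak-axis I_min = (h_o·b_o³ − h_i·b_i³)/12 with b_o = 11.9, b_i = 8.700 mm (shorter outer/inner sides).
I_min = (23.3×11.9³ − 20.10×8.700³)/12 = 2.169×10^3 mm⁴
I = 2.169×10^3 mm⁴ = 2.169×10^-9 m⁴
Effective length L_e = K·L = 2 × 0.767 = 1.534 m
P_cr = π²EI / L_e² = π² × 72.8×10⁹ × 2.169×10^-9 / 1.534² = 662.3 N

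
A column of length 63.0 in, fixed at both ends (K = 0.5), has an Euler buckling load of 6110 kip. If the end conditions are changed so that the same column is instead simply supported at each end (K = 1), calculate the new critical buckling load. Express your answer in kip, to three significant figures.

P_cr ≈ 1530 kip

P_cr ∝ 1/K², so P_cr,new = P_cr,old × (K_old/K_new)² = 6110 × (0.5/1)²
= 6110 × 0.2500 = 1530 kip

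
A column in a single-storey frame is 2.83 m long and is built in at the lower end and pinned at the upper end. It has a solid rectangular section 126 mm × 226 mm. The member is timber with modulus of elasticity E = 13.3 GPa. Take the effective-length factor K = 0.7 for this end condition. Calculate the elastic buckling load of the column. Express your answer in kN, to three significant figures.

P_cr ≈ 1260 kN

Buckling occurs about the weak axis: I_min = h·b³/12 with b = 126 mm (the shorter side).
I_min = 226×126³/12 = 3.767×10^7 mm⁴
I = 3.767×10^7 mm⁴ = 3.767×10^-5 m⁴
Effective length L_e = K·L = 0.7 × 2.83 = 1.981 m
P_cr = π²EI / L_e² = π² × 13.3×10⁹ × 3.767×10^-5 / 1.981² = 1.260×10^6 N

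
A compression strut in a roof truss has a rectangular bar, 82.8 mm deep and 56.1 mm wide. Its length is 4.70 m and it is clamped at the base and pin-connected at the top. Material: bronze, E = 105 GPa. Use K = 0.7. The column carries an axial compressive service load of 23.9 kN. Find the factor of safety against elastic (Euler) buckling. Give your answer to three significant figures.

n ≈ 4.88

Buckling occurs about the weak axis: I_min = h·b³/12 with b = 56.1 mm (the shorter side).
I_min = 82.8×56.1³/12 = 1.218×10^6 mm⁴
I = 1.218×10^6 mm⁴ = 1.218×10^-6 m⁴
Effective length L_e = K·L = 0.7 × 4.70 = 3.290 m
P_cr = π²EI / L_e² = π² × 105×10⁹ × 1.218×10^-6 / 3.290² = 1.166×10^5 N
Factor of safety n = P_cr / P = 116.64 / 23.9 = 4.88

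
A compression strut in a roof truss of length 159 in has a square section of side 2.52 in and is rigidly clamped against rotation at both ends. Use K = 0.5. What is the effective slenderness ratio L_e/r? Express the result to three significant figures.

λ ≈ 109

I = a⁴/12 = 2.52⁴/12 = 3.361 in⁴
A = 6.350 in²;  r_min = √(I/A) = √(3.361/6.350) = 0.7275 in
L_e = K·L = 0.5 × 159 = 79.50 in
λ = L_e / r_min = 79.500 / 0.7275 = 109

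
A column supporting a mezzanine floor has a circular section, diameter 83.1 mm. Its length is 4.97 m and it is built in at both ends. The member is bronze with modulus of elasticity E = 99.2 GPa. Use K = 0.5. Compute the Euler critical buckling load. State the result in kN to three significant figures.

P_cr ≈ 371 kN

I = πd⁴/64 = π×83.1⁴/64 = 2.341×10^6 mm⁴
I = 2.341×10^6 mm⁴ = 2.341×10^-6 m⁴
Effective length L_e = K·L = 0.5 × 4.97 = 2.485 m
P_cr = π²EI / L_e² = π² × 99.2×10⁹ × 2.341×10^-6 / 2.485² = 3.711×10^5 N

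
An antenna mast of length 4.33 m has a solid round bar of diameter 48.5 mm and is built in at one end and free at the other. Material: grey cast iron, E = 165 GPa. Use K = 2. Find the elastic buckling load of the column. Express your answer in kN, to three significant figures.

I = πd⁴/64 = π×48.5⁴/64 = 2.716×10^5 mm⁴
I = 2.716×10^5 mm⁴ = 2.716×10^-7 m⁴
Effective length L_e = K·L = 2 × 4.33 = 8.660 m
P_cr = π²EI / L_e² = π² × 165×10⁹ × 2.716×10^-7 / 8.660² = 5.898×10^3 N

P_cr ≈ 5.90 kN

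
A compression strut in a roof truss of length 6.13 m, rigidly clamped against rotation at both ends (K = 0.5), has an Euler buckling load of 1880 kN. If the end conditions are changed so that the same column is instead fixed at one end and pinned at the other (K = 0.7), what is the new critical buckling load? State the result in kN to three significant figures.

P_cr ∝ 1/K², so P_cr,new = P_cr,old × (K_old/K_new)² = 1880 × (0.5/0.7)²
= 1880 × 0.5102 = 959 kN

P_cr ≈ 959 kN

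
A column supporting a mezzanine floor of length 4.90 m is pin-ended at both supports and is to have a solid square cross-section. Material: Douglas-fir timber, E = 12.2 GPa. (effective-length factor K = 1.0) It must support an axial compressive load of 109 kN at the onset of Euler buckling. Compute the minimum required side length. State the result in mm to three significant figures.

a ≈ 127 mm

L_e = K·L = 1 × 4.90 = 4.900 m
Required I = P_cr·L_e²/(π²E) = 1.090×10^5 × 4.900² / (π² × 1.22×10^10) = 2.173×10^-5 m⁴
I_req = 2.173×10^7 mm⁴
Solid square: I = a⁴/12  ⇒  a = (12I)^(1/4) = (12×2.173×10^7)^(1/4) = 127 mm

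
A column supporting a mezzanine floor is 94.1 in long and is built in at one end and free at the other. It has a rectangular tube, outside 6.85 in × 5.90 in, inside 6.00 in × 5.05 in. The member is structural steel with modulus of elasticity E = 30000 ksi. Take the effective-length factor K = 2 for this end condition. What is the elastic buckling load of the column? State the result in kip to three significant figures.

Weak-axis I_min = (h_o·b_o³ − h_i·b_i³)/12 with b_o = 5.90, b_i = 5.050 in (shorter outer/inner sides).
I_min = (6.85×5.90³ − 6.000×5.050³)/12 = 52.84 in⁴
Effective length L_e = K·L = 2 × 94.1 = 188.2 in
P_cr = π²EI / L_e² = π² × 30000×10³ × 52.84 / 188.2² = 4.417×10^5 lb

P_cr ≈ 442 kip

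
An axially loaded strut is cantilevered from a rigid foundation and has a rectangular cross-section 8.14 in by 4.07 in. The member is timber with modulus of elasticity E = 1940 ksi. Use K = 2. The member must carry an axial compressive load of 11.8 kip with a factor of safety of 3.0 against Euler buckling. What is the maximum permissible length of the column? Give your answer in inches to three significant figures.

Buckling occurs about the weak axis: I_min = h·b³/12 with b = 4.07 in (the shorter side).
I_min = 8.14×4.07³/12 = 45.73 in⁴
Required critical load P_cr = n·P = 3.0 × 11.8 = 35.40 kip = 3.540×10^4 lb
From P_cr = π²EI/(K·L)²:  L = (1/K)·√(π²EI/P_cr) = (1/2)·√(π²×1.94×10^6×45.73/3.540×10^4)
L = 78.6 in

L_max ≈ 78.6 in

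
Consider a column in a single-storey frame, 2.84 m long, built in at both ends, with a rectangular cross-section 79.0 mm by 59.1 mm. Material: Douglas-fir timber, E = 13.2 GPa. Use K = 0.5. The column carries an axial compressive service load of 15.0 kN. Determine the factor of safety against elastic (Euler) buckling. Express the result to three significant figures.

n ≈ 5.85

Buckling occurs about the weak axis: I_min = h·b³/12 with b = 59.1 mm (the shorter side).
I_min = 79.0×59.1³/12 = 1.359×10^6 mm⁴
I = 1.359×10^6 mm⁴ = 1.359×10^-6 m⁴
Effective length L_e = K·L = 0.5 × 2.84 = 1.420 m
P_cr = π²EI / L_e² = π² × 13.2×10⁹ × 1.359×10^-6 / 1.420² = 8.780×10^4 N
Factor of safety n = P_cr / P = 87.802 / 15.0 = 5.85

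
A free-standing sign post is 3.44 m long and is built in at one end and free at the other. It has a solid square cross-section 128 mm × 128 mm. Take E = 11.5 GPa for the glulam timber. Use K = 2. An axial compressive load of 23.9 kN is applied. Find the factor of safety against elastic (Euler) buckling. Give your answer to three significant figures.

n ≈ 2.24

I = a⁴/12 = 128⁴/12 = 2.237×10^7 mm⁴
I = 2.237×10^7 mm⁴ = 2.237×10^-5 m⁴
Effective length L_e = K·L = 2 × 3.44 = 6.880 m
P_cr = π²EI / L_e² = π² × 11.5×10⁹ × 2.237×10^-5 / 6.880² = 5.364×10^4 N
Factor of safety n = P_cr / P = 53.639 / 23.9 = 2.24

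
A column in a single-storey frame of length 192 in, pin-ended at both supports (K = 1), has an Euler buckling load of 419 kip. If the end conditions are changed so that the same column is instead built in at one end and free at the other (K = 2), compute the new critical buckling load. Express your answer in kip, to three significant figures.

P_cr ≈ 105 kip

P_cr ∝ 1/K², so P_cr,new = P_cr,old × (K_old/K_new)² = 419 × (1/2)²
= 419 × 0.2500 = 105 kip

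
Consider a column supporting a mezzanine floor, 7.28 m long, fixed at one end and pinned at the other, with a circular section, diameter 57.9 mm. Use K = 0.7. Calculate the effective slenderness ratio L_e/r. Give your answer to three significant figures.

I = πd⁴/64 = π×57.9⁴/64 = 5.517×10^5 mm⁴
A = 2.633×10^3 mm²;  r_min = √(I/A) = √(5.517×10^5/2.633×10^3) = 14.48 mm
L_e = K·L = 0.7 × 7.28 m = 5.096 m = 5096.0 mm
λ = L_e / r_min = 5096.0 / 14.48 = 352

λ ≈ 352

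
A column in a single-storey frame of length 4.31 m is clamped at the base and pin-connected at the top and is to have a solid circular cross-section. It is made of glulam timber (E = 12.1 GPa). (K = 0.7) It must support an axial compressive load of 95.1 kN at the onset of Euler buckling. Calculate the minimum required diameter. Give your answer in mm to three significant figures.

d ≈ 110 mm

L_e = K·L = 0.7 × 4.31 = 3.017 m
Required I = P_cr·L_e²/(π²E) = 9.510×10^4 × 3.017² / (π² × 1.21×10^10) = 7.248×10^-6 m⁴
I_req = 7.248×10^6 mm⁴
Solid circle: I = πd⁴/64  ⇒  d = (64I/π)^(1/4) = (64×7.248×10^6/π)^(1/4) = 110 mm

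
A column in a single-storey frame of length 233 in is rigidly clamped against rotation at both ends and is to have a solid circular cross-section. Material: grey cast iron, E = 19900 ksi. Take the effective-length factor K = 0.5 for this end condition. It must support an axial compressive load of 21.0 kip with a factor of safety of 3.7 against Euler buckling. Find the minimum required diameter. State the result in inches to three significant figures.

d ≈ 3.23 in

Required P_cr = n·P = 3.7 × 21.0 = 77.70 kip
L_e = K·L = 0.5 × 233 = 116.5 in
Required I = P_cr·L_e²/(π²E) = 7.770×10^4 × 116.5² / (π² × 1.99×10^7) = 5.369 in⁴
Solid circle: I = πd⁴/64  ⇒  d = (64I/π)^(1/4) = (64×5.369/π)^(1/4) = 3.23 in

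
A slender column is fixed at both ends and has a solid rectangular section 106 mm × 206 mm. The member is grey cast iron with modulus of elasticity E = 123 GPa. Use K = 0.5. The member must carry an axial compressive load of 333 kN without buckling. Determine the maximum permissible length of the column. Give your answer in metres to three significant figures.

Buckling occurs about the weak axis: I_min = h·b³/12 with b = 106 mm (the shorter side).
I_min = 206×106³/12 = 2.045×10^7 mm⁴
I = 2.045×10^-5 m⁴
At the buckling limit P_cr = P = 3.330×10^5 N
From P_cr = π²EI/(K·L)²:  L = (1/K)·√(π²EI/P_cr) = (1/0.5)·√(π²×1.23×10^11×2.045×10^-5/3.330×10^5)
L = 17.3 m

L_max ≈ 17.3 m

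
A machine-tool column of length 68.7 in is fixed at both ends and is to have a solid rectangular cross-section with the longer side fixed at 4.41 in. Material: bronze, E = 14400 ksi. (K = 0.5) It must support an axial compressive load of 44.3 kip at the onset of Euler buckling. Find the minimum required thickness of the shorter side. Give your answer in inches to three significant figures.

L_e = K·L = 0.5 × 68.7 = 34.35 in
Required I = P_cr·L_e²/(π²E) = 4.430×10^4 × 34.35² / (π² × 1.44×10^7) = 0.3678 in⁴
Rectangle, weak axis: I_min = h·b³/12 with h = 4.41 in fixed  ⇒  b = (12I/h)^(1/3) = 1.00 in

b ≈ 1.00 in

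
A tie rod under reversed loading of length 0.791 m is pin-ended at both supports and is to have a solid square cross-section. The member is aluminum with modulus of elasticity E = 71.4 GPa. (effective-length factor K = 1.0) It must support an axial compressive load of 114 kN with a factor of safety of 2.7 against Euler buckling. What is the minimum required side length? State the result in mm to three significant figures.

Required P_cr = n·P = 2.7 × 114 = 307.8 kN
L_e = K·L = 1 × 0.791 = 0.7910 m
Required I = P_cr·L_e²/(π²E) = 3.078×10^5 × 0.7910² / (π² × 7.14×10^10) = 2.733×10^-7 m⁴
I_req = 2.733×10^5 mm⁴
Solid square: I = a⁴/12  ⇒  a = (12I)^(1/4) = (12×2.733×10^5)^(1/4) = 42.6 mm

a ≈ 42.6 mm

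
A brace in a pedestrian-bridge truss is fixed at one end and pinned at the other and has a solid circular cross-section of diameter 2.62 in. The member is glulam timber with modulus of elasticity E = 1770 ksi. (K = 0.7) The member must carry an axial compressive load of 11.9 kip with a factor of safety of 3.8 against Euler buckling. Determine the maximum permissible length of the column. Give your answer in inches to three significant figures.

I = πd⁴/64 = π×2.62⁴/64 = 2.313 in⁴
Required critical load P_cr = n·P = 3.8 × 11.9 = 45.22 kip = 4.522×10^4 lb
From P_cr = π²EI/(K·L)²:  L = (1/K)·√(π²EI/P_cr) = (1/0.7)·√(π²×1.77×10^6×2.313/4.522×10^4)
L = 42.7 in

L_max ≈ 42.7 in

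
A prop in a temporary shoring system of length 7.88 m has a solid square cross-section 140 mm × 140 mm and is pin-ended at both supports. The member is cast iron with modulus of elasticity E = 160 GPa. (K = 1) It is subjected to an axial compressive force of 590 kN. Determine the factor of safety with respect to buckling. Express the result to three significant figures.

I = a⁴/12 = 140⁴/12 = 3.201×10^7 mm⁴
I = 3.201×10^7 mm⁴ = 3.201×10^-5 m⁴
Effective length L_e = K·L = 1 × 7.88 = 7.880 m
P_cr = π²EI / L_e² = π² × 160×10⁹ × 3.201×10^-5 / 7.880² = 8.141×10^5 N
Factor of safety n = P_cr / P = 814.14 / 590 = 1.38

n ≈ 1.38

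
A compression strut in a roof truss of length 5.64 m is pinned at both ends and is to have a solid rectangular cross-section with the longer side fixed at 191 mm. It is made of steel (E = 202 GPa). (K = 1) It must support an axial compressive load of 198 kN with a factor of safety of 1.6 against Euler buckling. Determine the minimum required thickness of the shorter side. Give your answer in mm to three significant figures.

Required P_cr = n·P = 1.6 × 198 = 316.8 kN
L_e = K·L = 1 × 5.64 = 5.640 m
Required I = P_cr·L_e²/(π²E) = 3.168×10^5 × 5.640² / (π² × 2.02×10^11) = 5.055×10^-6 m⁴
I_req = 5.055×10^6 mm⁴
Rectangle, weak axis: I_min = h·b³/12 with h = 191 mm fixed  ⇒  b = (12I/h)^(1/3) = 68.2 mm

b ≈ 68.2 mm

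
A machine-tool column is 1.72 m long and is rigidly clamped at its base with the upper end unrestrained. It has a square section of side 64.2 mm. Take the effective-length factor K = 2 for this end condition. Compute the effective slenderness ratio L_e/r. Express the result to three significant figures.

For a square r = a/√12 = 64.2/√12 = 18.53 mm
L_e = K·L = 2 × 1.72 m = 3.440 m = 3440.0 mm
λ = L_e / r_min = 3440.0 / 18.53 = 186

λ ≈ 186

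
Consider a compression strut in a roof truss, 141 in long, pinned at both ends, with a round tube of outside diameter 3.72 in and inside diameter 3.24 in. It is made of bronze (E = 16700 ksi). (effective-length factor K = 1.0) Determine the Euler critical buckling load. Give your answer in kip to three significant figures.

P_cr ≈ 33.1 kip

d_o = 3.72 in, d_i = 3.24 in
I = π(d_o⁴ − d_i⁴)/64 = π(3.72⁴ − 3.240⁴)/64 = 3.991 in⁴
Effective length L_e = K·L = 1 × 141 = 141.0 in
P_cr = π²EI / L_e² = π² × 16700×10³ × 3.991 / 141.0² = 3.309×10^4 lb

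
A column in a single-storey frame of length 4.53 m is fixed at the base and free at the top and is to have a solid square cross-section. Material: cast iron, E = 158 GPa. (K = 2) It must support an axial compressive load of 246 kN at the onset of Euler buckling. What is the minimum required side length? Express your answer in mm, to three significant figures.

a ≈ 112 mm

L_e = K·L = 2 × 4.53 = 9.060 m
Required I = P_cr·L_e²/(π²E) = 2.460×10^5 × 9.060² / (π² × 1.58×10^11) = 1.295×10^-5 m⁴
I_req = 1.295×10^7 mm⁴
Solid square: I = a⁴/12  ⇒  a = (12I)^(1/4) = (12×1.295×10^7)^(1/4) = 112 mm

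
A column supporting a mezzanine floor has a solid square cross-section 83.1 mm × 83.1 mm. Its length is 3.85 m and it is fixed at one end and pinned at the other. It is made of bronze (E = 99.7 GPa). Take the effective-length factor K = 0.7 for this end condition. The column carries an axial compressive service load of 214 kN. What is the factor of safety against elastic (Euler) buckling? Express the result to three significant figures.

n ≈ 2.52

I = a⁴/12 = 83.1⁴/12 = 3.974×10^6 mm⁴
I = 3.974×10^6 mm⁴ = 3.974×10^-6 m⁴
Effective length L_e = K·L = 0.7 × 3.85 = 2.695 m
P_cr = π²EI / L_e² = π² × 99.7×10⁹ × 3.974×10^-6 / 2.695² = 5.384×10^5 N
Factor of safety n = P_cr / P = 538.39 / 214 = 2.52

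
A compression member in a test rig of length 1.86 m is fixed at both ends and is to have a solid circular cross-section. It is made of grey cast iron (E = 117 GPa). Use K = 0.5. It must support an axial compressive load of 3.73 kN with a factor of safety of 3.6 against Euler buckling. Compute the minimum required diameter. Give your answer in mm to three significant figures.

d ≈ 21.3 mm

Required P_cr = n·P = 3.6 × 3.73 = 13.43 kN
L_e = K·L = 0.5 × 1.86 = 0.9300 m
Required I = P_cr·L_e²/(π²E) = 1.343×10^4 × 0.9300² / (π² × 1.17×10^11) = 1.006×10^-8 m⁴
I_req = 1.006×10^4 mm⁴
Solid circle: I = πd⁴/64  ⇒  d = (64I/π)^(1/4) = (64×1.006×10^4/π)^(1/4) = 21.3 mm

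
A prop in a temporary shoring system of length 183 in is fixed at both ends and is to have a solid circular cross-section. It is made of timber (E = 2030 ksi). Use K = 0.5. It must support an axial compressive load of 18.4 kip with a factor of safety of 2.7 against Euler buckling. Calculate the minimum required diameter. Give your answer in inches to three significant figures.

d ≈ 4.53 in

Required P_cr = n·P = 2.7 × 18.4 = 49.68 kip
L_e = K·L = 0.5 × 183 = 91.50 in
Required I = P_cr·L_e²/(π²E) = 4.968×10^4 × 91.50² / (π² × 2.03×10^6) = 20.76 in⁴
Solid circle: I = πd⁴/64  ⇒  d = (64I/π)^(1/4) = (64×20.76/π)^(1/4) = 4.53 in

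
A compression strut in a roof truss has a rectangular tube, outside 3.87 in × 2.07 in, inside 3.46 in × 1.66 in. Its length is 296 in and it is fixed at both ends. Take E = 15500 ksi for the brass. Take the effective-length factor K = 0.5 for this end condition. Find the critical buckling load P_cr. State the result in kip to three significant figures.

Weak-axis I_min = (h_o·b_o³ − h_i·b_i³)/12 with b_o = 2.07, b_i = 1.660 in (shorter outer/inner sides).
I_min = (3.87×2.07³ − 3.460×1.660³)/12 = 1.542 in⁴
Effective length L_e = K·L = 0.5 × 296 = 148.0 in
P_cr = π²EI / L_e² = π² × 15500×10³ × 1.542 / 148.0² = 1.077×10^4 lb

P_cr ≈ 10.8 kip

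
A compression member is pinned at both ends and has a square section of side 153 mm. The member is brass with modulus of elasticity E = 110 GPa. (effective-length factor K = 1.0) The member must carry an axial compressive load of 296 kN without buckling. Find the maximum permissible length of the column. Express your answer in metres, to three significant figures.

L_max ≈ 12.9 m

I = a⁴/12 = 153⁴/12 = 4.567×10^7 mm⁴
I = 4.567×10^-5 m⁴
At the buckling limit P_cr = P = 2.960×10^5 N
From P_cr = π²EI/(K·L)²:  L = (1/K)·√(π²EI/P_cr) = (1/1)·√(π²×1.10×10^11×4.567×10^-5/2.960×10^5)
L = 12.9 m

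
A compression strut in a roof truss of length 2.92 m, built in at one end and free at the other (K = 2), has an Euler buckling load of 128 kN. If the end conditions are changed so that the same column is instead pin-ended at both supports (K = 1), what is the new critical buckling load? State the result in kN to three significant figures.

P_cr ∝ 1/K², so P_cr,new = P_cr,old × (K_old/K_new)² = 128 × (2/1)²
= 128 × 4.000 = 512 kN

P_cr ≈ 512 kN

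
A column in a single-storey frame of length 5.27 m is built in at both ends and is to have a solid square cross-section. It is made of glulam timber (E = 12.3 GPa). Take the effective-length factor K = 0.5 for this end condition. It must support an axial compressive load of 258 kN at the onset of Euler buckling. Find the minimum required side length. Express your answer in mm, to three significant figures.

L_e = K·L = 0.5 × 5.27 = 2.635 m
Required I = P_cr·L_e²/(π²E) = 2.580×10^5 × 2.635² / (π² × 1.23×10^10) = 1.476×10^-5 m⁴
I_req = 1.476×10^7 mm⁴
Solid square: I = a⁴/12  ⇒  a = (12I)^(1/4) = (12×1.476×10^7)^(1/4) = 115 mm

a ≈ 115 mm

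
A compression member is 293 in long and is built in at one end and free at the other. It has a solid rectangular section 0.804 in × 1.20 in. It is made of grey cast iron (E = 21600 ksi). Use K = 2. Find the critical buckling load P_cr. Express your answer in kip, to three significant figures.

P_cr ≈ 0.0323 kip

Buckling occurs about the weak axis: I_min = h·b³/12 with b = 0.804 in (the shorter side).
I_min = 1.20×0.804³/12 = 5.197×10^-2 in⁴
Effective length L_e = K·L = 2 × 293 = 586.0 in
P_cr = π²EI / L_e² = π² × 21600×10³ × 5.197×10^-2 / 586.0² = 32.26 lb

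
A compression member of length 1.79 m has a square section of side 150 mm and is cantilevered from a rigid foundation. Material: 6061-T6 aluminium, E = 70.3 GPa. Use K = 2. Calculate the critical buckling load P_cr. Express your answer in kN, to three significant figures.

I = a⁴/12 = 150⁴/12 = 4.219×10^7 mm⁴
I = 4.219×10^7 mm⁴ = 4.219×10^-5 m⁴
Effective length L_e = K·L = 2 × 1.79 = 3.580 m
P_cr = π²EI / L_e² = π² × 70.3×10⁹ × 4.219×10^-5 / 3.580² = 2.284×10^6 N

P_cr ≈ 2280 kN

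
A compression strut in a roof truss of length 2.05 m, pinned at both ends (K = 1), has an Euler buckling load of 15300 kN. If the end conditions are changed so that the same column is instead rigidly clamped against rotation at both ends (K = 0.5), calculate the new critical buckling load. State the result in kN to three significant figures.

P_cr ∝ 1/K², so P_cr,new = P_cr,old × (K_old/K_new)² = 15300 × (1/0.5)²
= 15300 × 4.000 = 61200 kN

P_cr ≈ 61200 kN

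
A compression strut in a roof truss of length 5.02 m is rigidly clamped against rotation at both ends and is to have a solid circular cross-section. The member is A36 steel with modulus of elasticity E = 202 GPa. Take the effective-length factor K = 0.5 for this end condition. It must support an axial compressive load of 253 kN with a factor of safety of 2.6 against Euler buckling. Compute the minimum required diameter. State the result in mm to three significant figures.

Required P_cr = n·P = 2.6 × 253 = 657.8 kN
L_e = K·L = 0.5 × 5.02 = 2.510 m
Required I = P_cr·L_e²/(π²E) = 6.578×10^5 × 2.510² / (π² × 2.02×10^11) = 2.079×10^-6 m⁴
I_req = 2.079×10^6 mm⁴
Solid circle: I = πd⁴/64  ⇒  d = (64I/π)^(1/4) = (64×2.079×10^6/π)^(1/4) = 80.7 mm

d ≈ 80.7 mm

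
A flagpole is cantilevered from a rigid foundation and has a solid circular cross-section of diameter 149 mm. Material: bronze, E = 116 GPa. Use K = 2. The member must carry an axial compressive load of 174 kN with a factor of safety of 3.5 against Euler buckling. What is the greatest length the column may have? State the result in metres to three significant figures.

I = πd⁴/64 = π×149⁴/64 = 2.419×10^7 mm⁴
I = 2.419×10^-5 m⁴
Required critical load P_cr = n·P = 3.5 × 174 = 609.0 kN = 6.090×10^5 N
From P_cr = π²EI/(K·L)²:  L = (1/K)·√(π²EI/P_cr) = (1/2)·√(π²×1.16×10^11×2.419×10^-5/6.090×10^5)
L = 3.37 m

L_max ≈ 3.37 m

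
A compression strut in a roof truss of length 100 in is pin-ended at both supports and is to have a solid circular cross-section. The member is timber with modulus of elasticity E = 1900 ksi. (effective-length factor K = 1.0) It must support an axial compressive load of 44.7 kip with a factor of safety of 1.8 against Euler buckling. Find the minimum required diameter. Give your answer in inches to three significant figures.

d ≈ 5.44 in

Required P_cr = n·P = 1.8 × 44.7 = 80.46 kip
L_e = K·L = 1 × 100 = 100.0 in
Required I = P_cr·L_e²/(π²E) = 8.046×10^4 × 100.0² / (π² × 1.90×10^6) = 42.91 in⁴
Solid circle: I = πd⁴/64  ⇒  d = (64I/π)^(1/4) = (64×42.91/π)^(1/4) = 5.44 in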